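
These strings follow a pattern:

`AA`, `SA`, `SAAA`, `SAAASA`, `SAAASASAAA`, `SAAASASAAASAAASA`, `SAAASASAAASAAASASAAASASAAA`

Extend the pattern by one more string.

From term 3 onward, concatenate the last term with the second-to-last: SA·AA = SAAA, SAAA·SA = SAAASA, …
So term 8 is SAAASASAAASAAASASAAASASAAA·SAAASASAAASAAASA.

SAAASASAAASAAASASAAASASAAASAAASASAAASAAASA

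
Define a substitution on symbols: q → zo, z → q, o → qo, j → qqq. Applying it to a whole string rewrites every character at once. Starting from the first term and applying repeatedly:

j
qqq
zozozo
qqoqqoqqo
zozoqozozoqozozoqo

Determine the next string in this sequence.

qqoqqozoqoqqoqqozoqoqqoqqozoqo

Replace each of the 18 characters of zozoqozozoqozozoqo in place — q qo q qo zo qo q qo q qo zo qo q qo q qo zo qo — and concatenate.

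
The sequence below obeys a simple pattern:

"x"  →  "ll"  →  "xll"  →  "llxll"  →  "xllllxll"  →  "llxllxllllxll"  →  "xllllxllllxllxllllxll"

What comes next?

Each term (from the third on) is the two preceding terms concatenated in order: term 3 = x·ll = xll.
So term 8 is llxllxllllxll·xllllxllllxllxllllxll.

llxllxllllxllxllllxllllxllxllllxll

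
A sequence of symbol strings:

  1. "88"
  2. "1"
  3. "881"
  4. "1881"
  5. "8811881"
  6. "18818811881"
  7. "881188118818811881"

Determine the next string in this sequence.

18818811881881188118818811881

From term 3 onward, concatenate the second-to-last term with the last: 88·1 = 881, 1·881 = 1881, …
Continuing: 18818811881 · 881188118818811881 gives term 8.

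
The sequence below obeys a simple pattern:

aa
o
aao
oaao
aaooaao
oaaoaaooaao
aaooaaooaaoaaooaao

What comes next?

Each term (from the third on) is the two preceding terms concatenated in order: term 3 = aa·o = aao.
The next term joins oaaoaaooaao and aaooaaooaaoaaooaao.

oaaoaaooaaoaaooaaooaaoaaooaao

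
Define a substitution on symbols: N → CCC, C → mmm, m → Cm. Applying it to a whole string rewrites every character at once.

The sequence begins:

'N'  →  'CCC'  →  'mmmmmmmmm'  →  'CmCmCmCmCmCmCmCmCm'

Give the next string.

φ(CmCmCmCmCmCmCmCmCm) expands symbol-by-symbol to mmm Cm mmm Cm mmm Cm mmm Cm mmm Cm mmm Cm mmm Cm mmm Cm mmm Cm; joining the 18 pieces gives the next term.

mmmCmmmmCmmmmCmmmmCmmmmCmmmmCmmmmCmmmmCmmmmCm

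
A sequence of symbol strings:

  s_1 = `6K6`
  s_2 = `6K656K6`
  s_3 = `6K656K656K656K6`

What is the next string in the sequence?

Every step duplicates the string with '5' between the halves.
Doubling 6K656K656K656K6 with '5' between the halves:

6K656K656K656K656K656K656K656K6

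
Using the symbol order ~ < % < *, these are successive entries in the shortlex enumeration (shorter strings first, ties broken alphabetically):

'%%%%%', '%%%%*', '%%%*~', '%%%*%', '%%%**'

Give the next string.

%%*~~

The successor of %%%** increments the rightmost position that isn't already * and resets every position after it to ~.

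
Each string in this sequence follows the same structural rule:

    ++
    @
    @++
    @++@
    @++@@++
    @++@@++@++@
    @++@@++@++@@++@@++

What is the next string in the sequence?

@++@@++@++@@++@@++@++@@++@++@

From term 3 onward, concatenate the last term with the second-to-last: @·++ = @++, @++·@ = @++@, …
So term 8 is @++@@++@++@@++@@++·@++@@++@++@.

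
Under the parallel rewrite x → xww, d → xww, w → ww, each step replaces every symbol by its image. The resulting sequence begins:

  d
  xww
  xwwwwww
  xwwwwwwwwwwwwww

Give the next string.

Rewriting the 15 symbols of xwwwwwwwwwwwwww one by one yields xww ww ww ww ww ww ww ww ww ww ww ww ww ww ww; concatenated:

xwwwwwwwwwwwwwwwwwwwwwwwwwwwwww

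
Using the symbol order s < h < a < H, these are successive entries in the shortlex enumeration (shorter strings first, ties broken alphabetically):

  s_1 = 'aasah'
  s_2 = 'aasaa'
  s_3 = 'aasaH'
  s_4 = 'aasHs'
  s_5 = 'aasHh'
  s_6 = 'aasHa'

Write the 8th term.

Continuing the enumeration 2 steps past aasHa: aasHa → aasHH → (answer).

aahss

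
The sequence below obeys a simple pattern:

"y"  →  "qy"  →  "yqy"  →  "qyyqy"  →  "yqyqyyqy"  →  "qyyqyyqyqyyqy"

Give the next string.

yqyqyyqyqyyqyyqyqyyqy

From term 3 onward, concatenate the second-to-last term with the last: y·qy = yqy, qy·yqy = qyyqy, …
The next term joins yqyqyyqy and qyyqyyqyqyyqy.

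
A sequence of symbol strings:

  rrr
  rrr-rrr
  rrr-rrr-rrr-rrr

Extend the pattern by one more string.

rrr-rrr-rrr-rrr-rrr-rrr-rrr-rrr

Each string is two copies of the previous one joined by '-'.
So the next term is two copies of rrr-rrr-rrr-rrr with '-' between the halves.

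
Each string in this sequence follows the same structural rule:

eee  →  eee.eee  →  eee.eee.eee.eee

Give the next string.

Each string is two copies of the previous one joined by '.'.
One more doubling of eee.eee.eee.eee gives the answer.

eee.eee.eee.eee.eee.eee.eee.eee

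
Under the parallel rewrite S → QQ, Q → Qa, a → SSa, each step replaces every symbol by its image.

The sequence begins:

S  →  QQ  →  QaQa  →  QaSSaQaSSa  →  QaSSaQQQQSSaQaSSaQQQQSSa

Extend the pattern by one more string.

QaSSaQQQQSSaQaQaQaQaQQQQSSaQaSSaQQQQSSaQaQaQaQaQQQQSSa

Applying the rule to each of the 24 symbols of QaSSaQQQQSSaQaSSaQQQQSSa gives the pieces Qa SSa QQ QQ SSa Qa Qa Qa Qa QQ QQ SSa Qa SSa QQ QQ SSa Qa Qa Qa Qa QQ QQ SSa, which concatenate to the answer.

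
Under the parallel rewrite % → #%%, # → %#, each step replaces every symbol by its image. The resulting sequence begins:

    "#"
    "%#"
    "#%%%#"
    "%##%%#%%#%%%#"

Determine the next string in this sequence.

φ(%##%%#%%#%%%#) expands symbol-by-symbol to #%% %# %# #%% #%% %# #%% #%% %# #%% #%% #%% %#; joining the 13 pieces gives the next term.

#%%%#%##%%#%%%##%%#%%%##%%#%%#%%%#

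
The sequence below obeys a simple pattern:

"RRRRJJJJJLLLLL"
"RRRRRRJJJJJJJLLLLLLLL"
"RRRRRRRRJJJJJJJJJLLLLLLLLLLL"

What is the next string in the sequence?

The n-th term is 2n R's then 2n+1 J's then 3n-1 L's, where the shown terms are n = 2, 3, 4.
Setting n = 5 gives 10, 11, 14 characters in each block.

RRRRRRRRRRJJJJJJJJJJJLLLLLLLLLLLLLL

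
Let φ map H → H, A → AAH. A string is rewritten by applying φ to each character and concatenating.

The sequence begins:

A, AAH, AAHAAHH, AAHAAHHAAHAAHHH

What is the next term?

AAHAAHHAAHAAHHHAAHAAHHAAHAAHHHH

φ(AAHAAHHAAHAAHHH) expands symbol-by-symbol to AAH AAH H AAH AAH H H AAH AAH H AAH AAH H H H; joining the 15 pieces gives the next term.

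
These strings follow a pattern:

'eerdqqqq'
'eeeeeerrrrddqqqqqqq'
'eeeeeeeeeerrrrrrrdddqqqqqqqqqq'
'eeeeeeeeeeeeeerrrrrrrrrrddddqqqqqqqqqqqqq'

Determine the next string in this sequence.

eeeeeeeeeeeeeeeeeerrrrrrrrrrrrrdddddqqqqqqqqqqqqqqqq

Term n consists of 4n-2 e's, followed by 3n-2 r's, followed by n d's, followed by 3n+1 q's (n = 1, 2, …).
Setting n = 5 gives 18, 13, 5, 16 characters in each block.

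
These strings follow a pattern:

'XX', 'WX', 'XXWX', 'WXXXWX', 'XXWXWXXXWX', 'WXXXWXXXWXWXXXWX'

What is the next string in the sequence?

XXWXWXXXWXWXXXWXXXWXWXXXWX

This is a Fibonacci-style word recurrence s(k) = s(k−2)·s(k−1): e.g. XX·WX = XXWX.
Continuing: XXWXWXXXWX · WXXXWXXXWXWXXXWX gives term 7.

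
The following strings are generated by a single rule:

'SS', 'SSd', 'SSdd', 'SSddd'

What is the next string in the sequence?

Each term is the previous one with d appended.
Applying this once more to SSddd:

SSdddd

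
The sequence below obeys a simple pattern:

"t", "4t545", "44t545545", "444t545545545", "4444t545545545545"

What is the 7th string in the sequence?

Every step adds 4 to the front and 545 to the end of the previous string.
From 4444t545545545545, 2 further steps: 4444t545545545545 → 44444t545545545545545 → (answer).

444444t545545545545545545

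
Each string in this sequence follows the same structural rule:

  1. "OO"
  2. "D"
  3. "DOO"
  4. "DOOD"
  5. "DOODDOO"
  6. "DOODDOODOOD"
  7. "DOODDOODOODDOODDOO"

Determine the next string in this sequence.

From term 3 onward, concatenate the last term with the second-to-last: D·OO = DOO, DOO·D = DOOD, …
Continuing: DOODDOODOODDOODDOO · DOODDOODOOD gives term 8.

DOODDOODOODDOODDOODOODDOODOOD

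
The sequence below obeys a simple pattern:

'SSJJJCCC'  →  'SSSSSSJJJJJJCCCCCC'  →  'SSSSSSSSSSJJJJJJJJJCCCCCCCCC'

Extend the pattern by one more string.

SSSSSSSSSSSSSSJJJJJJJJJJJJCCCCCCCCCCCC

Reading off run lengths: S runs 2, 6, 10; J runs 3, 6, 9; C runs 3, 6, 9 — each is linear in n (n = 1, 2, …).
Setting n = 4 gives 14, 12, 12 characters in each block.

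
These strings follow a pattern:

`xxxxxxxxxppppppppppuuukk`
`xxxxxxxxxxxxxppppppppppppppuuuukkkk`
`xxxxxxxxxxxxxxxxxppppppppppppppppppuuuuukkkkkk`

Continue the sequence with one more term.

xxxxxxxxxxxxxxxxxxxxxppppppppppppppppppppppuuuuuukkkkkkkk

Term n consists of 4n+1 x's, followed by 4n+2 p's, followed by n+1 u's, followed by 2n-2 k's, where the shown terms are n = 2, 3, 4.
Setting n = 5 gives 21, 22, 6, 8 characters in each block.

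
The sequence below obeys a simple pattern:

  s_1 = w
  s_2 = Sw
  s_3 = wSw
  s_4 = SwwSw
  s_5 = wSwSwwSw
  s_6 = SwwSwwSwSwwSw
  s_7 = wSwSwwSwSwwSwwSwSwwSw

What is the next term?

Each term (from the third on) is the two preceding terms concatenated in order: term 3 = w·Sw = wSw.
The next term joins SwwSwwSwSwwSw and wSwSwwSwSwwSwwSwSwwSw.

SwwSwwSwSwwSwwSwSwwSwSwwSwwSwSwwSw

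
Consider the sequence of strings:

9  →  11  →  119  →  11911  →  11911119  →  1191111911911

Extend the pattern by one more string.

119111191191111911119

From term 3 onward, concatenate the last term with the second-to-last: 11·9 = 119, 119·11 = 11911, …
Continuing: 1191111911911 · 11911119 gives term 7.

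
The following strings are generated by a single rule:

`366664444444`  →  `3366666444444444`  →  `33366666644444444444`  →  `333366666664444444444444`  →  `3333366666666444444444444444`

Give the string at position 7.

333333366666666664444444444444444444

Term n consists of n-1 3's, followed by n+2 6's, followed by 2n+3 4's, where the shown terms are n = 2, 3, 4, 5, 6.
At n = 8 the blocks have lengths 7, 10, 19.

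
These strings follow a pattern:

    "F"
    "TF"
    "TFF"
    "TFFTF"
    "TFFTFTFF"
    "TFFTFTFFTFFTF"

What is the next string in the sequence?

From term 3 onward, concatenate the last term with the second-to-last: TF·F = TFF, TFF·TF = TFFTF, …
The next term joins TFFTFTFFTFFTF and TFFTFTFF.

TFFTFTFFTFFTFTFFTFTFF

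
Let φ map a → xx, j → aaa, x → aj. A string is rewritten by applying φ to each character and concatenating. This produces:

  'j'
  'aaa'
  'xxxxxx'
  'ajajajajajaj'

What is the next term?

Apply φ to ajajajajajaj symbol by symbol: a→xx, j→aaa, a→xx, j→aaa, a→xx, j→aaa, a→xx, j→aaa, a→xx, j→aaa, a→xx, j→aaa; joined: xx aaa xx aaa xx aaa xx aaa xx aaa xx aaa.

xxaaaxxaaaxxaaaxxaaaxxaaaxxaaa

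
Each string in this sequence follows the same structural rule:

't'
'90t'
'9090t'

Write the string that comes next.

909090t

The strings grow by a fixed prefix 90 each time.
One more step from 9090t gives the answer.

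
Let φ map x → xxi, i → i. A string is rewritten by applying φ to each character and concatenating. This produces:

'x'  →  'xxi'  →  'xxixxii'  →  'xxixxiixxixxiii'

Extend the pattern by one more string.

xxixxiixxixxiiixxixxiixxixxiiii

Applying the rule to each of the 15 symbols of xxixxiixxixxiii gives the pieces xxi xxi i xxi xxi i i xxi xxi i xxi xxi i i i, which concatenate to the answer.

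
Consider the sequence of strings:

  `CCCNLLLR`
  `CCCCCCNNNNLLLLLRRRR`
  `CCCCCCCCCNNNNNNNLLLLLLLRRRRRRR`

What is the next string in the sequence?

Each string has the form C^{3n} N^{3n-2} L^{2n+1} R^{3n-2} (n = 1, 2, …).
At n = 4 the blocks have lengths 12, 10, 9, 10.

CCCCCCCCCCCCNNNNNNNNNNLLLLLLLLLRRRRRRRRRR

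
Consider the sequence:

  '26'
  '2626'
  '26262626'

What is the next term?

2626262626262626

s(k+1) = s(k)·s(k) — each term doubles the last.
One more doubling of 26262626 gives the answer.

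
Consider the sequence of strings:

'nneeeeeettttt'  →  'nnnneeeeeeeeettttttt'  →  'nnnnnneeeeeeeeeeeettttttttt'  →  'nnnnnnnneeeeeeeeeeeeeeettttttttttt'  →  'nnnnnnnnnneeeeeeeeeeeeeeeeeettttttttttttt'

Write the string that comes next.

Term n consists of 2n-2 n's, followed by 3n e's, followed by 2n+1 t's, where the shown terms are n = 2, 3, 4, 5, 6.
For the next term, n = 7, so the run lengths are 12, 21, 15.

nnnnnnnnnnnneeeeeeeeeeeeeeeeeeeeettttttttttttttt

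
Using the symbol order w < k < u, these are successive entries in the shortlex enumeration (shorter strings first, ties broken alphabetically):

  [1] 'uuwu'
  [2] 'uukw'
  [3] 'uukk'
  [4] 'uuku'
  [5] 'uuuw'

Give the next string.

uuuk

Find the rightmost character of uuuw below u, bump it to the next letter, and reset everything to its right to w.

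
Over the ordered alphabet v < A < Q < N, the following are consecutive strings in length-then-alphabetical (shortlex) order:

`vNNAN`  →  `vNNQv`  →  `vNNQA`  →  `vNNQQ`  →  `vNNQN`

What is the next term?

Treat vNNQN as a base-4 numeral over the given alphabet and add one, carrying through any trailing N's.

vNNNv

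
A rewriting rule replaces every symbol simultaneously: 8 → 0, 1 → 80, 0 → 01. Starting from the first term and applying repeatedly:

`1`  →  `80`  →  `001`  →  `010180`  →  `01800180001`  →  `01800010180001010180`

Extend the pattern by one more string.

0180001010180018000101018001800180001

Applying the rule to each of the 20 symbols of 01800010180001010180 gives the pieces 01 80 0 01 01 01 80 01 80 0 01 01 01 80 01 80 01 80 0 01, which concatenate to the answer.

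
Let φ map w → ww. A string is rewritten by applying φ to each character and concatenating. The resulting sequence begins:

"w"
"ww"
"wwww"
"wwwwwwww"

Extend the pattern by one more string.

wwwwwwwwwwwwwwww

Rewriting each symbol of wwwwwwww: w→ww, w→ww, w→ww, w→ww, w→ww, w→ww, w→ww, w→ww, which concatenates to ww ww ww ww ww ww ww ww.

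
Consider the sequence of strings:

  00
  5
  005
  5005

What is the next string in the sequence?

0055005

Each term (from the third on) is the two preceding terms concatenated in order: term 3 = 00·5 = 005.
The next term joins 005 and 5005.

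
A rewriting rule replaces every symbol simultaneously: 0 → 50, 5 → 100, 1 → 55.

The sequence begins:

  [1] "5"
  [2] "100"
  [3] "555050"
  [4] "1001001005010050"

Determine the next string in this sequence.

Rewriting the 16 symbols of 1001001005010050 one by one yields 55 50 50 55 50 50 55 50 50 100 50 55 50 50 100 50; concatenated:

5550505550505550501005055505010050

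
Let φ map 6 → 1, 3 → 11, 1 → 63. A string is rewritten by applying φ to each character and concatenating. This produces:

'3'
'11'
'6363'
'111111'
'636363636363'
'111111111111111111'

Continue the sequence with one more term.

Rewriting the 18 symbols of 111111111111111111 one by one yields 63 63 63 63 63 63 63 63 63 63 63 63 63 63 63 63 63 63; concatenated:

636363636363636363636363636363636363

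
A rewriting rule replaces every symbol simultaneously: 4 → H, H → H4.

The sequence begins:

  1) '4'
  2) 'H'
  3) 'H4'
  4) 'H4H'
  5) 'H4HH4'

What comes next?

Expanding H4HH4: H→H4, 4→H, H→H4, H→H4, 4→H. Concatenated: H4 H H4 H4 H.

H4HH4H4H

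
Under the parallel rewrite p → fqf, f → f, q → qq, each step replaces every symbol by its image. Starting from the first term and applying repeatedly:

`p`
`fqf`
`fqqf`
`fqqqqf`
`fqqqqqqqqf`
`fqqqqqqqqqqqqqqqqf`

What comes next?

fqqqqqqqqqqqqqqqqqqqqqqqqqqqqqqqqf

Replace each of the 18 characters of fqqqqqqqqqqqqqqqqf in place — f qq qq qq qq qq qq qq qq qq qq qq qq qq qq qq qq f — and concatenate.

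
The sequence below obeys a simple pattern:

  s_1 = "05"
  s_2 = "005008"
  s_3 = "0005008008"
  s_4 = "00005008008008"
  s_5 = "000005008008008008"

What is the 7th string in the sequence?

Every step adds 0 to the front and 008 to the end of the previous string.
From 000005008008008008, 2 further steps: 000005008008008008 → 0000005008008008008008 → (answer).

00000005008008008008008008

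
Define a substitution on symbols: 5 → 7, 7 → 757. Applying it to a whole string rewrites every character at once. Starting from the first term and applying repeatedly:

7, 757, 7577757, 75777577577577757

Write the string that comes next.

75777577577577757757775775777577577577757

φ(75777577577577757) expands symbol-by-symbol to 757 7 757 757 757 7 757 757 7 757 757 7 757 757 757 7 757; joining the 17 pieces gives the next term.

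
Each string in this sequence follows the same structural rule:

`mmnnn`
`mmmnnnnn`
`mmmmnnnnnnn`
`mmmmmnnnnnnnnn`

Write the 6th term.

mmmmmmmnnnnnnnnnnnnn

The n-th term is n+1 m's then 2n+1 n's (n = 1, 2, …).
At n = 6 the blocks have lengths 7, 13.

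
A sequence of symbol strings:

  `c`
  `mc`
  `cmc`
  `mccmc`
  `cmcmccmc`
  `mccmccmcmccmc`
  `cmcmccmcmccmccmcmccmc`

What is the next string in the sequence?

mccmccmcmccmccmcmccmcmccmccmcmccmc

This is a Fibonacci-style word recurrence s(k) = s(k−2)·s(k−1): e.g. c·mc = cmc.
So term 8 is mccmccmcmccmc·cmcmccmcmccmccmcmccmc.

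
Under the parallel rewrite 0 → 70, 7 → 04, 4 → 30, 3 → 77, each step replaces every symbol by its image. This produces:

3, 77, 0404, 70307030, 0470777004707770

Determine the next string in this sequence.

70300470040404707030047004040470

φ(0470777004707770) expands symbol-by-symbol to 70 30 04 70 04 04 04 70 70 30 04 70 04 04 04 70; joining the 16 pieces gives the next term.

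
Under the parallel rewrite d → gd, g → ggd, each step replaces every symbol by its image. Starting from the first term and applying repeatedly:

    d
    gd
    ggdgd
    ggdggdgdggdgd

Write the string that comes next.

φ(ggdggdgdggdgd) expands symbol-by-symbol to ggd ggd gd ggd ggd gd ggd gd ggd ggd gd ggd gd; joining the 13 pieces gives the next term.

ggdggdgdggdggdgdggdgdggdggdgdggdgd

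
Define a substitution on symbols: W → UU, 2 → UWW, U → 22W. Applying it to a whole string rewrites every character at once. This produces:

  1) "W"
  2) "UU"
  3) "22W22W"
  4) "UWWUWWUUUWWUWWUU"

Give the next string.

φ(UWWUWWUUUWWUWWUU) expands symbol-by-symbol to 22W UU UU 22W UU UU 22W 22W 22W UU UU 22W UU UU 22W 22W; joining the 16 pieces gives the next term.

22WUUUU22WUUUU22W22W22WUUUU22WUUUU22W22W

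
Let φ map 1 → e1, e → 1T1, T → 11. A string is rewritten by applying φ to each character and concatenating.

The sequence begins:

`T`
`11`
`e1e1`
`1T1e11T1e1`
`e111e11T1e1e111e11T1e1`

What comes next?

φ(e111e11T1e1e111e11T1e1) expands symbol-by-symbol to 1T1 e1 e1 e1 1T1 e1 e1 11 e1 1T1 e1 1T1 e1 e1 e1 1T1 e1 e1 11 e1 1T1 e1; joining the 22 pieces gives the next term.

1T1e1e1e11T1e1e111e11T1e11T1e1e1e11T1e1e111e11T1e1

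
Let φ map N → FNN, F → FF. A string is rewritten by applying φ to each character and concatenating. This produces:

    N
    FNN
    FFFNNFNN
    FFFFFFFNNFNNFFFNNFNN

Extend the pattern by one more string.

Rewriting the 20 symbols of FFFFFFFNNFNNFFFNNFNN one by one yields FF FF FF FF FF FF FF FNN FNN FF FNN FNN FF FF FF FNN FNN FF FNN FNN; concatenated:

FFFFFFFFFFFFFFFNNFNNFFFNNFNNFFFFFFFNNFNNFFFNNFNN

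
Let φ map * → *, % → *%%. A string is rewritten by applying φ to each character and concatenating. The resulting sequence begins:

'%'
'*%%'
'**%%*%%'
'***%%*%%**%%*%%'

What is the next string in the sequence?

Replace each of the 15 characters of ***%%*%%**%%*%% in place — * * * *%% *%% * *%% *%% * * *%% *%% * *%% *%% — and concatenate.

****%%*%%**%%*%%***%%*%%**%%*%%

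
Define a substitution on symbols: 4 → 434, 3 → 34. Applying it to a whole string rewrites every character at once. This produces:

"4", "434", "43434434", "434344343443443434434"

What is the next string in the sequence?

Rewriting the 21 symbols of 434344343443443434434 one by one yields 434 34 434 34 434 434 34 434 34 434 434 34 434 434 34 434 34 434 434 34 434; concatenated:

4343443434434434344343443443434434434344343443443434434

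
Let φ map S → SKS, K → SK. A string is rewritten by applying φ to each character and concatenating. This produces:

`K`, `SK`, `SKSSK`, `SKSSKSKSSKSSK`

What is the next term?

Rewriting the 13 symbols of SKSSKSKSSKSSK one by one yields SKS SK SKS SKS SK SKS SK SKS SKS SK SKS SKS SK; concatenated:

SKSSKSKSSKSSKSKSSKSKSSKSSKSKSSKSSK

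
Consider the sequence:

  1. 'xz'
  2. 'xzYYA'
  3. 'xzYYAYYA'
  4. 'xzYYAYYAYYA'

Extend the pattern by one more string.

xzYYAYYAYYAYYA

The strings grow by a fixed suffix YYA each time.
One more step from xzYYAYYAYYA gives the answer.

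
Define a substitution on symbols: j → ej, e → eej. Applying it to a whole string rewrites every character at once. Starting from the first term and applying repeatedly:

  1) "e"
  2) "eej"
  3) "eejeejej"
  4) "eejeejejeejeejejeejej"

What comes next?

Applying the rule to each of the 21 symbols of eejeejejeejeejejeejej gives the pieces eej eej ej eej eej ej eej ej eej eej ej eej eej ej eej ej eej eej ej eej ej, which concatenate to the answer.

eejeejejeejeejejeejejeejeejejeejeejejeejejeejeejejeejej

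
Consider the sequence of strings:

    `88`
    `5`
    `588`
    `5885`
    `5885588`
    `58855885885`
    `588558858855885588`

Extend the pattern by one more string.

58855885885588558858855885885

From term 3 onward, concatenate the last term with the second-to-last: 5·88 = 588, 588·5 = 5885, …
The next term joins 588558858855885588 and 58855885885.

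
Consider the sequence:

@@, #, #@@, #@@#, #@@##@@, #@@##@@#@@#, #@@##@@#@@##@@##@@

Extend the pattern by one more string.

Each term (from the third on) is the previous term followed by the one before it: term 3 = #·@@ = #@@.
Continuing: #@@##@@#@@##@@##@@ · #@@##@@#@@# gives term 8.

#@@##@@#@@##@@##@@#@@##@@#@@#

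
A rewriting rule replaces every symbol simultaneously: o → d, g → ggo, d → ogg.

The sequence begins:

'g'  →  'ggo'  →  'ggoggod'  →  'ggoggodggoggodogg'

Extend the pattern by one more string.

Rewriting the 17 symbols of ggoggodggoggodogg one by one yields ggo ggo d ggo ggo d ogg ggo ggo d ggo ggo d ogg d ggo ggo; concatenated:

ggoggodggoggodoggggoggodggoggodoggdggoggo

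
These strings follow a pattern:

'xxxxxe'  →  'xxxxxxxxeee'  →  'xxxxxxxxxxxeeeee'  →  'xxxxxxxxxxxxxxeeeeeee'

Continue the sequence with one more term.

Term n consists of 3n+2 x's, followed by 2n-1 e's (n = 1, 2, …).
Setting n = 5 gives 17, 9 characters in each block.

xxxxxxxxxxxxxxxxxeeeeeeeee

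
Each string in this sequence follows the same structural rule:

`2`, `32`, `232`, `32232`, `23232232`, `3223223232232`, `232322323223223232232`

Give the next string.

From term 3 onward, concatenate the second-to-last term with the last: 2·32 = 232, 32·232 = 32232, …
So term 8 is 3223223232232·232322323223223232232.

3223223232232232322323223223232232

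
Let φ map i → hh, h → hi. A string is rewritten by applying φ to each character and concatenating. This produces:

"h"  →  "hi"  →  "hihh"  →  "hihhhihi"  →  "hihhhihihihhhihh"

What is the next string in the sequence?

Rewriting the 16 symbols of hihhhihihihhhihh one by one yields hi hh hi hi hi hh hi hh hi hh hi hi hi hh hi hi; concatenated:

hihhhihihihhhihhhihhhihihihhhihi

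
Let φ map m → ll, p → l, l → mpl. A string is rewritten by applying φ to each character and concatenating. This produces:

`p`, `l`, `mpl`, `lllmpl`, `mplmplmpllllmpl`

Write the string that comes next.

φ(mplmplmpllllmpl) expands symbol-by-symbol to ll l mpl ll l mpl ll l mpl mpl mpl mpl ll l mpl; joining the 15 pieces gives the next term.

lllmpllllmpllllmplmplmplmpllllmpl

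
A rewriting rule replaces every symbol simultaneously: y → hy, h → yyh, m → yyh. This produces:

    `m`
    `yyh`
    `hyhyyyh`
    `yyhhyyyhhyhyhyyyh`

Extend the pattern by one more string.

φ(yyhhyyyhhyhyhyyyh) expands symbol-by-symbol to hy hy yyh yyh hy hy hy yyh yyh hy yyh hy yyh hy hy hy yyh; joining the 17 pieces gives the next term.

hyhyyyhyyhhyhyhyyyhyyhhyyyhhyyyhhyhyhyyyh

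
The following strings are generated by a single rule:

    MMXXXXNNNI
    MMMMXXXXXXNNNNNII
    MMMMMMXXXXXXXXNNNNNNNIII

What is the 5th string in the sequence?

Each string has the form M^{2n} X^{2n+2} N^{2n+1} I^{n} (n = 1, 2, …).
At n = 5 the blocks have lengths 10, 12, 11, 5.

MMMMMMMMMMXXXXXXXXXXXXNNNNNNNNNNNIIIII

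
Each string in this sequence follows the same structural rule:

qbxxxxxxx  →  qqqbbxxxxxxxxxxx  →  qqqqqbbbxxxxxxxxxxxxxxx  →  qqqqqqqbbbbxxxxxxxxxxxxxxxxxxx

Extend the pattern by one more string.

The n-th term is 2n-1 q's then n b's then 4n+3 x's (n = 1, 2, …).
Setting n = 5 gives 9, 5, 23 characters in each block.

qqqqqqqqqbbbbbxxxxxxxxxxxxxxxxxxxxxxx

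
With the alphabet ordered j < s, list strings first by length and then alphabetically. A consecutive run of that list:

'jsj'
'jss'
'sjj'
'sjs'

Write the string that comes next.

Treat sjs as a base-2 numeral over the given alphabet and add one, carrying through any trailing s's.

ssj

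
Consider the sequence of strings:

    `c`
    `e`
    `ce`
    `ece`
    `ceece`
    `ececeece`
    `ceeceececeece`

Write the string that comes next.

Each term (from the third on) is the two preceding terms concatenated in order: term 3 = c·e = ce.
So term 8 is ececeece·ceeceececeece.

ececeececeeceececeece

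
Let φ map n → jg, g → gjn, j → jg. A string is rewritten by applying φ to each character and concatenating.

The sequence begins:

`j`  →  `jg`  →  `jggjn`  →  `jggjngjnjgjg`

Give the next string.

jggjngjnjgjggjnjgjgjggjnjggjn

Apply φ to jggjngjnjgjg symbol by symbol: j→jg, g→gjn, g→gjn, j→jg, n→jg, g→gjn, j→jg, n→jg, j→jg, g→gjn, j→jg, g→gjn; joined: jg gjn gjn jg jg gjn jg jg jg gjn jg gjn.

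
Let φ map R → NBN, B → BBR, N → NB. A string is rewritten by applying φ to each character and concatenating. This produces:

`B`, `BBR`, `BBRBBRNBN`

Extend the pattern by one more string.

BBRBBRNBNBBRBBRNBNNBBBRNB

Expanding BBRBBRNBN: B→BBR, B→BBR, R→NBN, B→BBR, B→BBR, R→NBN, N→NB, B→BBR, N→NB. Concatenated: BBR BBR NBN BBR BBR NBN NB BBR NB.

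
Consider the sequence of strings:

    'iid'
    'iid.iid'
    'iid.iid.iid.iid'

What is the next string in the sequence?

Each string is two copies of the previous one joined by '.'.
Doubling iid.iid.iid.iid with '.' between the halves:

iid.iid.iid.iid.iid.iid.iid.iid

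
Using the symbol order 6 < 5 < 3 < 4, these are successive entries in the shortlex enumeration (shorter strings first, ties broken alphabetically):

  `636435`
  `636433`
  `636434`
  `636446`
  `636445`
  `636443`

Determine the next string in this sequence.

Find the rightmost character of 636443 below 4, bump it to the next letter, and reset everything to its right to 6.

636444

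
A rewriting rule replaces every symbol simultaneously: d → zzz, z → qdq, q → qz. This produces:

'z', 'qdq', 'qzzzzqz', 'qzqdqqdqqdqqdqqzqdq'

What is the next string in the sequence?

φ(qzqdqqdqqdqqdqqzqdq) expands symbol-by-symbol to qz qdq qz zzz qz qz zzz qz qz zzz qz qz zzz qz qz qdq qz zzz qz; joining the 19 pieces gives the next term.

qzqdqqzzzzqzqzzzzqzqzzzzqzqzzzzqzqzqdqqzzzzqz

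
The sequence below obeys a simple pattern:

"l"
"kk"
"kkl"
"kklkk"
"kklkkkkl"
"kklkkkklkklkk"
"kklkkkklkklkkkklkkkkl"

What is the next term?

This is a Fibonacci-style word recurrence s(k) = s(k−1)·s(k−2): e.g. kk·l = kkl.
Continuing: kklkkkklkklkkkklkkkkl · kklkkkklkklkk gives term 8.

kklkkkklkklkkkklkkkklkklkkkklkklkk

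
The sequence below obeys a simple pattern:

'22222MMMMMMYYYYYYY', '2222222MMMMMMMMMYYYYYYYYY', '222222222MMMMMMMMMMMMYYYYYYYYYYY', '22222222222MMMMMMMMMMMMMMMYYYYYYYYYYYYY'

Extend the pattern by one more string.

The n-th term is 2n+1 2's then 3n M's then 2n+3 Y's, where the shown terms are n = 2, 3, 4, 5.
Setting n = 6 gives 13, 18, 15 characters in each block.

2222222222222MMMMMMMMMMMMMMMMMMYYYYYYYYYYYYYYY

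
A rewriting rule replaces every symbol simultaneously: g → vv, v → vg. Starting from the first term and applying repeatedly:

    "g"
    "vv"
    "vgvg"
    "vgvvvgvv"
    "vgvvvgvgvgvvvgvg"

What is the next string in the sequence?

Applying the rule to each of the 16 symbols of vgvvvgvgvgvvvgvg gives the pieces vg vv vg vg vg vv vg vv vg vv vg vg vg vv vg vv, which concatenate to the answer.

vgvvvgvgvgvvvgvvvgvvvgvgvgvvvgvv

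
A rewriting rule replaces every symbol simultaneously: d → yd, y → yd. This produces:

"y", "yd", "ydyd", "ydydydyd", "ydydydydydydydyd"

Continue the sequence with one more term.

Applying the rule to each of the 16 symbols of ydydydydydydydyd gives the pieces yd yd yd yd yd yd yd yd yd yd yd yd yd yd yd yd, which concatenate to the answer.

ydydydydydydydydydydydydydydydyd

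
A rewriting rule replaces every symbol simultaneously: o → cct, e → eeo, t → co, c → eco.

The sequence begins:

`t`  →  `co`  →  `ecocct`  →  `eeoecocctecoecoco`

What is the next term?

eeoeeoccteeoecocctecoecocoeeoecoccteeoecocctecocct

Applying the rule to each of the 17 symbols of eeoecocctecoecoco gives the pieces eeo eeo cct eeo eco cct eco eco co eeo eco cct eeo eco cct eco cct, which concatenate to the answer.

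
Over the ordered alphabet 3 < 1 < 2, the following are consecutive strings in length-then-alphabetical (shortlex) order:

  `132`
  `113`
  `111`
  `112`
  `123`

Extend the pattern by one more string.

Treat 123 as a base-3 numeral over the given alphabet and add one, carrying through any trailing 2's.

121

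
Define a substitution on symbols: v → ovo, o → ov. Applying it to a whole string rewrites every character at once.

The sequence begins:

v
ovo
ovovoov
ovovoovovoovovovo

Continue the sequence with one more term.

ovovoovovoovovovoovovoovovovoovovoovovoov

φ(ovovoovovoovovovo) expands symbol-by-symbol to ov ovo ov ovo ov ov ovo ov ovo ov ov ovo ov ovo ov ovo ov; joining the 17 pieces gives the next term.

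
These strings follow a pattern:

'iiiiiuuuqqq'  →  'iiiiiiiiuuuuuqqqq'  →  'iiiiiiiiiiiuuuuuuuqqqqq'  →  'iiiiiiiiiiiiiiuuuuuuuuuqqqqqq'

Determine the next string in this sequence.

Each string has the form i^{3n-1} u^{2n-1} q^{n+1}, where the shown terms are n = 2, 3, 4, 5.
Setting n = 6 gives 17, 11, 7 characters in each block.

iiiiiiiiiiiiiiiiiuuuuuuuuuuuqqqqqqq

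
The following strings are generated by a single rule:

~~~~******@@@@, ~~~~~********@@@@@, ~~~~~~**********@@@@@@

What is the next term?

The n-th term is n+1 ~'s then 2n *'s then n+1 @'s, where the shown terms are n = 3, 4, 5.
Setting n = 6 gives 7, 12, 7 characters in each block.

~~~~~~~************@@@@@@@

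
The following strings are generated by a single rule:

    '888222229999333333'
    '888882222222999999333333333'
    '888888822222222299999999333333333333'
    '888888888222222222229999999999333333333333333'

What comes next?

888888888882222222222222999999999999333333333333333333

Each string has the form 8^{2n-1} 2^{2n+1} 9^{2n} 3^{3n}, where the shown terms are n = 2, 3, 4, 5.
At n = 6 the blocks have lengths 11, 13, 12, 18.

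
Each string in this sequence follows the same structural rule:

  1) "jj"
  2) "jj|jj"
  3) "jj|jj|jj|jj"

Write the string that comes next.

jj|jj|jj|jj|jj|jj|jj|jj

s(k+1) = s(k)·|·s(k) — each term doubles the last with '|' between the halves.
One more doubling of jj|jj|jj|jj gives the answer.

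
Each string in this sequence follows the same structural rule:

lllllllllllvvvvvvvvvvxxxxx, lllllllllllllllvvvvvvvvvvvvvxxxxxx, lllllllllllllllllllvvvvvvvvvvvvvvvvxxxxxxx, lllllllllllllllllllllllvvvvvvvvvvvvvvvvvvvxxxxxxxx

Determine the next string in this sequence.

lllllllllllllllllllllllllllvvvvvvvvvvvvvvvvvvvvvvxxxxxxxxx

The n-th term is 4n-1 l's then 3n+1 v's then n+2 x's, where the shown terms are n = 3, 4, 5, 6.
At n = 7 the blocks have lengths 27, 22, 9.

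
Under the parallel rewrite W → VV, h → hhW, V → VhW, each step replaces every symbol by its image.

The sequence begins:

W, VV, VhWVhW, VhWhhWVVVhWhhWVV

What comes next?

VhWhhWVVhhWhhWVVVhWVhWVhWhhWVVhhWhhWVVVhWVhW

Applying the rule to each of the 16 symbols of VhWhhWVVVhWhhWVV gives the pieces VhW hhW VV hhW hhW VV VhW VhW VhW hhW VV hhW hhW VV VhW VhW, which concatenate to the answer.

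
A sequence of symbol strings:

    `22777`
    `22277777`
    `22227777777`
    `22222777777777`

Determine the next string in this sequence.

22222277777777777

Reading off run lengths: 2 runs 2, 3, 4, 5; 7 runs 3, 5, 7, 9 — each is linear in n, where the shown terms are n = 2, 3, 4, 5.
For the next term, n = 6, so the run lengths are 6, 11.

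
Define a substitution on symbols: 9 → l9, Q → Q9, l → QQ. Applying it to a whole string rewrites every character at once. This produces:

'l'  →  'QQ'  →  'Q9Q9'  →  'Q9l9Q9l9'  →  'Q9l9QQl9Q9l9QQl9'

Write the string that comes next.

φ(Q9l9QQl9Q9l9QQl9) expands symbol-by-symbol to Q9 l9 QQ l9 Q9 Q9 QQ l9 Q9 l9 QQ l9 Q9 Q9 QQ l9; joining the 16 pieces gives the next term.

Q9l9QQl9Q9Q9QQl9Q9l9QQl9Q9Q9QQl9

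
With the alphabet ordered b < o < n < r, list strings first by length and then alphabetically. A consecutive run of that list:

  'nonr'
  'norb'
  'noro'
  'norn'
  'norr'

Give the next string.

nnbb

Treat norr as a base-4 numeral over the given alphabet and add one, carrying through any trailing r's.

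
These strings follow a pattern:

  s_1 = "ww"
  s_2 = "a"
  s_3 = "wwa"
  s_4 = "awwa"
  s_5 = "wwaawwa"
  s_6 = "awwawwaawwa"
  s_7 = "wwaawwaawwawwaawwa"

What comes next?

awwawwaawwawwaawwaawwawwaawwa

This is a Fibonacci-style word recurrence s(k) = s(k−2)·s(k−1): e.g. ww·a = wwa.
Continuing: awwawwaawwa · wwaawwaawwawwaawwa gives term 8.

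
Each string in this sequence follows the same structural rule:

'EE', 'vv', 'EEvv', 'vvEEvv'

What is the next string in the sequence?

This is a Fibonacci-style word recurrence s(k) = s(k−2)·s(k−1): e.g. EE·vv = EEvv.
The next term joins EEvv and vvEEvv.

EEvvvvEEvv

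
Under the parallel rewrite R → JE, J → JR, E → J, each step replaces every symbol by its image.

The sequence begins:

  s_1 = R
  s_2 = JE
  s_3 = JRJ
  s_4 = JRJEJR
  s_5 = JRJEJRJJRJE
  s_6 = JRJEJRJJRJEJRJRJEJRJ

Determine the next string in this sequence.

JRJEJRJJRJEJRJRJEJRJJRJEJRJEJRJJRJEJR

Applying the rule to each of the 20 symbols of JRJEJRJJRJEJRJRJEJRJ gives the pieces JR JE JR J JR JE JR JR JE JR J JR JE JR JE JR J JR JE JR, which concatenate to the answer.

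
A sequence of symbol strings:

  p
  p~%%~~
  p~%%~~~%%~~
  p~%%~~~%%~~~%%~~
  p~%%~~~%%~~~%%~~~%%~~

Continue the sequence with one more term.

p~%%~~~%%~~~%%~~~%%~~~%%~~

The strings grow by a fixed suffix ~%%~~ each time.
So the next term is p~%%~~~%%~~~%%~~~%%~~·~%%~~.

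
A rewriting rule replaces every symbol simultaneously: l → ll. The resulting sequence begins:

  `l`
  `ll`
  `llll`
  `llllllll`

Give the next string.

llllllllllllllll

Expanding llllllll: l→ll, l→ll, l→ll, l→ll, l→ll, l→ll, l→ll, l→ll. Concatenated: ll ll ll ll ll ll ll ll.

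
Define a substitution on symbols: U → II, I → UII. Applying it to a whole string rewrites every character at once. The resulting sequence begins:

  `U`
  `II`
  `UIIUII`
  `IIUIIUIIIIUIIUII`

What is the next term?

Rewriting the 16 symbols of IIUIIUIIIIUIIUII one by one yields UII UII II UII UII II UII UII UII UII II UII UII II UII UII; concatenated:

UIIUIIIIUIIUIIIIUIIUIIUIIUIIIIUIIUIIIIUIIUII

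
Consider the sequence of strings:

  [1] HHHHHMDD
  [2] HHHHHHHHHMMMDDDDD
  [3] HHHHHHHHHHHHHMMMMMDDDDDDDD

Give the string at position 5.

Term n consists of 4n+1 H's, followed by 2n-1 M's, followed by 3n-1 D's (n = 1, 2, …).
At n = 5 the blocks have lengths 21, 9, 14.

HHHHHHHHHHHHHHHHHHHHHMMMMMMMMMDDDDDDDDDDDDDD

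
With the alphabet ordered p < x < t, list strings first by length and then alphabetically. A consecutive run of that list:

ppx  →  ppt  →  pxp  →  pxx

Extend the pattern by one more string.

Find the rightmost character of pxx below t, bump it to the next letter, and reset everything to its right to p.

pxt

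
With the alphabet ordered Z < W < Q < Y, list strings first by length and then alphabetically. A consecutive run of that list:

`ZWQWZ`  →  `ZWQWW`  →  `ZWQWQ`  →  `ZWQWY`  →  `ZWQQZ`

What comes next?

The successor of ZWQQZ increments the rightmost position that isn't already Y and resets every position after it to Z.

ZWQQW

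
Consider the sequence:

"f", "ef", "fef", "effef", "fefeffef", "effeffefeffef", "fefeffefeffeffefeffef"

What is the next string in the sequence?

effeffefeffeffefeffefeffeffefeffef

Each term (from the third on) is the two preceding terms concatenated in order: term 3 = f·ef = fef.
Continuing: effeffefeffef · fefeffefeffeffefeffef gives term 8.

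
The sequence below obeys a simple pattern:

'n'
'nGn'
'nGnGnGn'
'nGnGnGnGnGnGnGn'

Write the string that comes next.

Every step duplicates the string with 'G' between the halves.
So the next term is two copies of nGnGnGnGnGnGnGn with 'G' between the halves.

nGnGnGnGnGnGnGnGnGnGnGnGnGnGnGn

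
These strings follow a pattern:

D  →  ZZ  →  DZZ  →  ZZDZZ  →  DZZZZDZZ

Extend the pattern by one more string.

Each term (from the third on) is the two preceding terms concatenated in order: term 3 = D·ZZ = DZZ.
So term 6 is ZZDZZ·DZZZZDZZ.

ZZDZZDZZZZDZZ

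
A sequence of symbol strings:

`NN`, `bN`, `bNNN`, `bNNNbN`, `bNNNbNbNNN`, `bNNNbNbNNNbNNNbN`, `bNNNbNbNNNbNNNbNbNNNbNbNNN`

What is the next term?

Each term (from the third on) is the previous term followed by the one before it: term 3 = bN·NN = bNNN.
Continuing: bNNNbNbNNNbNNNbNbNNNbNbNNN · bNNNbNbNNNbNNNbN gives term 8.

bNNNbNbNNNbNNNbNbNNNbNbNNNbNNNbNbNNNbNNNbN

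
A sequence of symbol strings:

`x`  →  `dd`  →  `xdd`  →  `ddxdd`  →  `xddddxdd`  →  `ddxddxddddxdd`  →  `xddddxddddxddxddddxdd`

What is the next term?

ddxddxddddxddxddddxddddxddxddddxdd

Each term (from the third on) is the two preceding terms concatenated in order: term 3 = x·dd = xdd.
The next term joins ddxddxddddxdd and xddddxddddxddxddddxdd.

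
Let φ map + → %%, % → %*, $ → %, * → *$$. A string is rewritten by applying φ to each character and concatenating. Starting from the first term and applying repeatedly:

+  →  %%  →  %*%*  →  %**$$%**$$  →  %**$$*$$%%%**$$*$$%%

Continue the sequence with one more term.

%**$$*$$%%*$$%%%*%*%**$$*$$%%*$$%%%*%*

Applying the rule to each of the 20 symbols of %**$$*$$%%%**$$*$$%% gives the pieces %* *$$ *$$ % % *$$ % % %* %* %* *$$ *$$ % % *$$ % % %* %*, which concatenate to the answer.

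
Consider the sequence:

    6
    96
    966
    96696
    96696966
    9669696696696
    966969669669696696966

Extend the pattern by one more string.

This is a Fibonacci-style word recurrence s(k) = s(k−1)·s(k−2): e.g. 96·6 = 966.
The next term joins 966969669669696696966 and 9669696696696.

9669696696696966969669669696696696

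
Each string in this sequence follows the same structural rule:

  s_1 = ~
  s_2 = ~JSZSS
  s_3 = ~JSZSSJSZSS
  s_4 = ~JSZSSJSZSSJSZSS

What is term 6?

~JSZSSJSZSSJSZSSJSZSSJSZSS

Each term is the previous one with JSZSS appended.
From ~JSZSSJSZSSJSZSS, 2 further steps: ~JSZSSJSZSSJSZSS → ~JSZSSJSZSSJSZSSJSZSS → (answer).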